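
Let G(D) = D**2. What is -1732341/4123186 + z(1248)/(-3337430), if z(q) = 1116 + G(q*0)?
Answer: -2893084149603/6880422325990 ≈ -0.42048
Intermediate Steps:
z(q) = 1116 (z(q) = 1116 + (q*0)**2 = 1116 + 0**2 = 1116 + 0 = 1116)
-1732341/4123186 + z(1248)/(-3337430) = -1732341/4123186 + 1116/(-3337430) = -1732341*1/4123186 + 1116*(-1/3337430) = -1732341/4123186 - 558/1668715 = -2893084149603/6880422325990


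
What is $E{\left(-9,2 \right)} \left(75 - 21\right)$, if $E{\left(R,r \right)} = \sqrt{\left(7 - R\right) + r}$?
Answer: $162 \sqrt{2} \approx 229.1$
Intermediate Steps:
$E{\left(R,r \right)} = \sqrt{7 + r - R}$
$E{\left(-9,2 \right)} \left(75 - 21\right) = \sqrt{7 + 2 - -9} \left(75 - 21\right) = \sqrt{7 + 2 + 9} \cdot 54 = \sqrt{18} \cdot 54 = 3 \sqrt{2} \cdot 54 = 162 \sqrt{2}$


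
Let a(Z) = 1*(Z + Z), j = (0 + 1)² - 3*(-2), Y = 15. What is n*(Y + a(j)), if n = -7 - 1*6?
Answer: -377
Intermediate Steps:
j = 7 (j = 1² + 6 = 1 + 6 = 7)
a(Z) = 2*Z (a(Z) = 1*(2*Z) = 2*Z)
n = -13 (n = -7 - 6 = -13)
n*(Y + a(j)) = -13*(15 + 2*7) = -13*(15 + 14) = -13*29 = -377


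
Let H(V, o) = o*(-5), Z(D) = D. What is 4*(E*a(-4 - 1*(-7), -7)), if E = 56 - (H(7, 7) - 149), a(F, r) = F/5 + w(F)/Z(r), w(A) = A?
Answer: 1152/7 ≈ 164.57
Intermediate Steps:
H(V, o) = -5*o
a(F, r) = F/5 + F/r
E = 240 (E = 56 - (-5*7 - 149) = 56 - (-35 - 149) = 56 - 1*(-184) = 56 + 184 = 240)
4*(E*a(-4 - 1*(-7), -7)) = 4*(240*((-4 - 1*(-7))/5 + (-4 - 1*(-7))/(-7))) = 4*(240*((-4 + 7)/5 + (-4 + 7)*(-1/7))) = 4*(240*((1/5)*3 + 3*(-1/7))) = 4*(240*(3/5 - 3/7)) = 4*(240*(6/35)) = 4*(288/7) = 1152/7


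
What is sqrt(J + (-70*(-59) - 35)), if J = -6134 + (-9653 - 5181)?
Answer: I*sqrt(16873) ≈ 129.9*I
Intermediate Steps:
J = -20968 (J = -6134 - 14834 = -20968)
sqrt(J + (-70*(-59) - 35)) = sqrt(-20968 + (-70*(-59) - 35)) = sqrt(-20968 + (4130 - 35)) = sqrt(-20968 + 4095) = sqrt(-16873) = I*sqrt(16873)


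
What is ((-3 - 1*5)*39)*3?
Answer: -936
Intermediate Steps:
((-3 - 1*5)*39)*3 = ((-3 - 5)*39)*3 = -8*39*3 = -312*3 = -936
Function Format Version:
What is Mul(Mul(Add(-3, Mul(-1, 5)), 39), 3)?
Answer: -936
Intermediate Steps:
Mul(Mul(Add(-3, Mul(-1, 5)), 39), 3) = Mul(Mul(Add(-3, -5), 39), 3) = Mul(Mul(-8, 39), 3) = Mul(-312, 3) = -936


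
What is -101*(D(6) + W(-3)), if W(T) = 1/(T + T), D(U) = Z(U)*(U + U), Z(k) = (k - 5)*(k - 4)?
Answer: -14443/6 ≈ -2407.2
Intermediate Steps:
Z(k) = (-5 + k)*(-4 + k)
D(U) = 2*U*(20 + U² - 9*U) (D(U) = (20 + U² - 9*U)*(U + U) = (20 + U² - 9*U)*(2*U) = 2*U*(20 + U² - 9*U))
W(T) = 1/(2*T)
-101*(D(6) + W(-3)) = -101*(2*6*(20 + 6² - 9*6) + (½)/(-3)) = -101*(2*6*(20 + 36 - 54) + (½)*(-⅓)) = -101*(2*6*2 - ⅙) = -101*(24 - ⅙) = -101*143/6 = -14443/6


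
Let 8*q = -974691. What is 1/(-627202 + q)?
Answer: -8/5992307 ≈ -1.3350e-6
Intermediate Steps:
q = -974691/8 (q = (⅛)*(-974691) = -974691/8 ≈ -1.2184e+5)
1/(-627202 + q) = 1/(-627202 - 974691/8) = 1/(-5992307/8) = -8/5992307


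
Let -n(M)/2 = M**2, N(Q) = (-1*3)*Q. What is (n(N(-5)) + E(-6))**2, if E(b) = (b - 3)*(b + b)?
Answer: 116964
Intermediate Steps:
N(Q) = -3*Q
n(M) = -2*M**2
E(b) = 2*b*(-3 + b) (E(b) = (-3 + b)*(2*b) = 2*b*(-3 + b))
(n(N(-5)) + E(-6))**2 = (-2*(-3*(-5))**2 + 2*(-6)*(-3 - 6))**2 = (-2*15**2 + 2*(-6)*(-9))**2 = (-2*225 + 108)**2 = (-450 + 108)**2 = (-342)**2 = 116964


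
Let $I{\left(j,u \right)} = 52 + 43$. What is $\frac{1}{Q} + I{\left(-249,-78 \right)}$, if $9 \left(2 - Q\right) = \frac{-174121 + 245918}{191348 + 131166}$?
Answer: $\frac{547580851}{5733455} \approx 95.506$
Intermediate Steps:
$I{\left(j,u \right)} = 95$
$Q = \frac{5733455}{2902626}$ ($Q = 2 - \frac{\left(-174121 + 245918\right) \frac{1}{191348 + 131166}}{9} = 2 - \frac{71797 \cdot \frac{1}{322514}}{9} = 2 - \frac{71797}{2902626} = \frac{5733455}{2902626} \approx 1.9753$)
$\frac{1}{Q} + I{\left(-249,-78 \right)} = \frac{1}{\frac{5733455}{2902626}} + 95 = \frac{2902626}{5733455} + 95 = \frac{547580851}{5733455}$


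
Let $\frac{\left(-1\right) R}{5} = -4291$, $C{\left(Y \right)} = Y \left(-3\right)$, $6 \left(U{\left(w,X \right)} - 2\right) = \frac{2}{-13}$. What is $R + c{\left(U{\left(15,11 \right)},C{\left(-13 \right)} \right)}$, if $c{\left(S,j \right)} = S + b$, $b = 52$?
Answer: $\frac{838850}{39} \approx 21509.0$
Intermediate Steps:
$U{\left(w,X \right)} = \frac{77}{39}$ ($U{\left(w,X \right)} = 2 + \frac{2 \frac{1}{-13}}{6} = 2 + \frac{2 \left(- \frac{1}{13}\right)}{6} = 2 + \frac{1}{6} \left(- \frac{2}{13}\right) = 2 - \frac{1}{39} = \frac{77}{39}$)
$C{\left(Y \right)} = - 3 Y$
$c{\left(S,j \right)} = 52 + S$ ($c{\left(S,j \right)} = S + 52 = 52 + S$)
$R = 21455$ ($R = \left(-5\right) \left(-4291\right) = 21455$)
$R + c{\left(U{\left(15,11 \right)},C{\left(-13 \right)} \right)} = 21455 + \left(52 + \frac{77}{39}\right) = 21455 + \frac{2105}{39} = \frac{838850}{39}$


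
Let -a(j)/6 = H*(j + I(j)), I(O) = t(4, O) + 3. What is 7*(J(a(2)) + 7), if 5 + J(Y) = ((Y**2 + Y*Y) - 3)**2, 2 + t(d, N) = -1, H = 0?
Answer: 77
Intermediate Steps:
t(d, N) = -3 (t(d, N) = -2 - 1 = -3)
I(O) = 0 (I(O) = -3 + 3 = 0)
a(j) = 0 (a(j) = -0*(j + 0) = -0*j = -6*0 = 0)
J(Y) = -5 + (-3 + 2*Y**2)**2 (J(Y) = -5 + ((Y**2 + Y*Y) - 3)**2 = -5 + ((Y**2 + Y**2) - 3)**2 = -5 + (2*Y**2 - 3)**2 = -5 + (-3 + 2*Y**2)**2)
7*(J(a(2)) + 7) = 7*((-5 + (-3 + 2*0**2)**2) + 7) = 7*((-5 + (-3 + 2*0)**2) + 7) = 7*((-5 + (-3 + 0)**2) + 7) = 7*((-5 + (-3)**2) + 7) = 7*((-5 + 9) + 7) = 7*(4 + 7) = 7*11 = 77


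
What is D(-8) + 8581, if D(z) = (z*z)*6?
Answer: 8965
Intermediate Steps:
D(z) = 6*z² (D(z) = z²*6 = 6*z²)
D(-8) + 8581 = 6*(-8)² + 8581 = 6*64 + 8581 = 384 + 8581 = 8965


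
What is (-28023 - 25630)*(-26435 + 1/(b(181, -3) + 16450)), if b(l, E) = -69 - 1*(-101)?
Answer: 23376701646857/16482 ≈ 1.4183e+9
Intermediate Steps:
b(l, E) = 32 (b(l, E) = -69 + 101 = 32)
(-28023 - 25630)*(-26435 + 1/(b(181, -3) + 16450)) = (-28023 - 25630)*(-26435 + 1/(32 + 16450)) = -53653*(-26435 + 1/16482) = -53653*(-435701669/16482) = 23376701646857/16482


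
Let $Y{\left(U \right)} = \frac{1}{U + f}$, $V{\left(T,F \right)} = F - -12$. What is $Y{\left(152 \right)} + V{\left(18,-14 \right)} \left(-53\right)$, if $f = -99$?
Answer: $\frac{5619}{53} \approx 106.02$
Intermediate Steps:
$V{\left(T,F \right)} = 12 + F$ ($V{\left(T,F \right)} = F + 12 = 12 + F$)
$Y{\left(U \right)} = \frac{1}{-99 + U}$ ($Y{\left(U \right)} = \frac{1}{U - 99} = \frac{1}{-99 + U}$)
$Y{\left(152 \right)} + V{\left(18,-14 \right)} \left(-53\right) = \frac{1}{-99 + 152} + \left(12 - 14\right) \left(-53\right) = \frac{1}{53} - -106 = \frac{1}{53} + 106 = \frac{5619}{53}$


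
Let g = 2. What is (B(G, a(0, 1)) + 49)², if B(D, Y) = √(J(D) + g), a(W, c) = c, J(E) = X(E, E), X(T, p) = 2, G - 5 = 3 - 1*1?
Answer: 2601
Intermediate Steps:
G = 7 (G = 5 + (3 - 1*1) = 5 + (3 - 1) = 5 + 2 = 7)
J(E) = 2
B(D, Y) = 2 (B(D, Y) = √(2 + 2) = √4 = 2)
(B(G, a(0, 1)) + 49)² = (2 + 49)² = 51² = 2601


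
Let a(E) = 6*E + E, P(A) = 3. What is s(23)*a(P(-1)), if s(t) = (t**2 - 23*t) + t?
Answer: 483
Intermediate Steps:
s(t) = t**2 - 22*t
a(E) = 7*E
s(23)*a(P(-1)) = (23*(-22 + 23))*(7*3) = (23*1)*21 = 23*21 = 483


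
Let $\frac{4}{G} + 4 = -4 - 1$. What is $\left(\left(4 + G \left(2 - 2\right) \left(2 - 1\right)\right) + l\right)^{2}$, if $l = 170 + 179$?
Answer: $124609$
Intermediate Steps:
$G = - \frac{4}{9}$ ($G = \frac{4}{-4 - 5} = \frac{4}{-9} = 4 \left(- \frac{1}{9}\right) = - \frac{4}{9} \approx -0.44444$)
$l = 349$
$\left(\left(4 + G \left(2 - 2\right) \left(2 - 1\right)\right) + l\right)^{2} = \left(\left(4 - \frac{4 \left(2 - 2\right) \left(2 - 1\right)}{9}\right) + 349\right)^{2} = \left(\left(4 - \frac{4 \cdot 0 \cdot 1}{9}\right) + 349\right)^{2} = \left(\left(4 - 0\right) + 349\right)^{2} = \left(\left(4 + 0\right) + 349\right)^{2} = \left(4 + 349\right)^{2} = 353^{2} = 124609$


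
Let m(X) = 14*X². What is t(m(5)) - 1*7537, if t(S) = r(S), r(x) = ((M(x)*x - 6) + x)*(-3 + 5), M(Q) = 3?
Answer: -4749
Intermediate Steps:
r(x) = -12 + 8*x (r(x) = ((3*x - 6) + x)*(-3 + 5) = ((-6 + 3*x) + x)*2 = (-6 + 4*x)*2 = -12 + 8*x)
t(S) = -12 + 8*S
t(m(5)) - 1*7537 = (-12 + 8*(14*5²)) - 1*7537 = (-12 + 8*(14*25)) - 7537 = (-12 + 8*350) - 7537 = (-12 + 2800) - 7537 = 2788 - 7537 = -4749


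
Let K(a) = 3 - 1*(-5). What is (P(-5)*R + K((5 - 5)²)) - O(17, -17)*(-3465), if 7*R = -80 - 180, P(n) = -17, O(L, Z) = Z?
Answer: -407859/7 ≈ -58266.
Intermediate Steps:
K(a) = 8 (K(a) = 3 + 5 = 8)
R = -260/7 (R = (-80 - 180)/7 = (⅐)*(-260) = -260/7 ≈ -37.143)
(P(-5)*R + K((5 - 5)²)) - O(17, -17)*(-3465) = (-17*(-260/7) + 8) - (-17)*(-3465) = (4420/7 + 8) - 1*58905 = 4476/7 - 58905 = -407859/7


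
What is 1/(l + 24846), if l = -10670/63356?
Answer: 31678/787066253 ≈ 4.0248e-5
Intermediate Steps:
l = -5335/31678 (l = -10670*1/63356 = -5335/31678 ≈ -0.16841)
1/(l + 24846) = 1/(-5335/31678 + 24846) = 1/(787066253/31678) = 31678/787066253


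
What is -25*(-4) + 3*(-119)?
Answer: -257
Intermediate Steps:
-25*(-4) + 3*(-119) = 100 - 357 = -257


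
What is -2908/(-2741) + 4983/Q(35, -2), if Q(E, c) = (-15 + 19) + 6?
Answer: 13687483/27410 ≈ 499.36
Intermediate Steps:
Q(E, c) = 10 (Q(E, c) = 4 + 6 = 10)
-2908/(-2741) + 4983/Q(35, -2) = -2908/(-2741) + 4983/10 = -2908*(-1/2741) + 4983*(1/10) = 2908/2741 + 4983/10 = 13687483/27410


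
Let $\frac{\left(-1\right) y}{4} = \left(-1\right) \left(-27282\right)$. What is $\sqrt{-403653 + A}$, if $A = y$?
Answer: $i \sqrt{512781} \approx 716.09 i$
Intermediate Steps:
$y = -109128$ ($y = - 4 \left(\left(-1\right) \left(-27282\right)\right) = \left(-4\right) 27282 = -109128$)
$A = -109128$
$\sqrt{-403653 + A} = \sqrt{-403653 - 109128} = \sqrt{-512781} = i \sqrt{512781}$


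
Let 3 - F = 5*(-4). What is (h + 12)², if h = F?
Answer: 1225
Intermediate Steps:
F = 23 (F = 3 - 5*(-4) = 3 - 1*(-20) = 3 + 20 = 23)
h = 23
(h + 12)² = (23 + 12)² = 35² = 1225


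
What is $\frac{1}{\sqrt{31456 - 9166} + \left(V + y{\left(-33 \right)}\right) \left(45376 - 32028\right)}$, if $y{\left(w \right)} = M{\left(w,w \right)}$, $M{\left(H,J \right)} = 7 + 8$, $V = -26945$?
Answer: $- \frac{35946164}{12921267063146731} - \frac{\sqrt{22290}}{129212670631467310} \approx -2.7819 \cdot 10^{-9}$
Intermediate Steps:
$M{\left(H,J \right)} = 15$
$y{\left(w \right)} = 15$
$\frac{1}{\sqrt{31456 - 9166} + \left(V + y{\left(-33 \right)}\right) \left(45376 - 32028\right)} = \frac{1}{\sqrt{31456 - 9166} + \left(-26945 + 15\right) \left(45376 - 32028\right)} = \frac{1}{\sqrt{22290} - 359461640} = \frac{1}{-359461640 + \sqrt{22290}}$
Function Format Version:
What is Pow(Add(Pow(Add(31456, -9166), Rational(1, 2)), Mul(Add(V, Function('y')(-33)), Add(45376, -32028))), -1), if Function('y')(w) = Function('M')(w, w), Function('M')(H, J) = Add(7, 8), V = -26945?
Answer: Add(Rational(-35946164, 12921267063146731), Mul(Rational(-1, 129212670631467310), Pow(22290, Rational(1, 2)))) ≈ -2.7819e-9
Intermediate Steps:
Function('M')(H, J) = 15
Function('y')(w) = 15
Pow(Add(Pow(Add(31456, -9166), Rational(1, 2)), Mul(Add(V, Function('y')(-33)), Add(45376, -32028))), -1) = Pow(Add(Pow(Add(31456, -9166), Rational(1, 2)), Mul(Add(-26945, 15), Add(45376, -32028))), -1) = Pow(Add(Pow(22290, Rational(1, 2)), Mul(-26930, 13348)), -1) = Pow(Add(Pow(22290, Rational(1, 2)), -359461640), -1) = Pow(Add(-359461640, Pow(22290, Rational(1, 2))), -1)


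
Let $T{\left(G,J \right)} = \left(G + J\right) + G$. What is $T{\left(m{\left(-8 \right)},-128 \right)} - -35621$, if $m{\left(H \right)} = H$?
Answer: $35477$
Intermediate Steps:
$T{\left(G,J \right)} = J + 2 G$
$T{\left(m{\left(-8 \right)},-128 \right)} - -35621 = \left(-128 + 2 \left(-8\right)\right) - -35621 = \left(-128 - 16\right) + 35621 = -144 + 35621 = 35477$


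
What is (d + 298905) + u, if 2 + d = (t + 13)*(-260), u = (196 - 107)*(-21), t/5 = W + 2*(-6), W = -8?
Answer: 319654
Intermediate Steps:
t = -100 (t = 5*(-8 + 2*(-6)) = 5*(-8 - 12) = 5*(-20) = -100)
u = -1869 (u = 89*(-21) = -1869)
d = 22618 (d = -2 + (-100 + 13)*(-260) = -2 - 87*(-260) = -2 + 22620 = 22618)
(d + 298905) + u = (22618 + 298905) - 1869 = 321523 - 1869 = 319654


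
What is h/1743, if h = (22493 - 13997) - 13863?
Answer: -1789/581 ≈ -3.0792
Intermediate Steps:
h = -5367 (h = 8496 - 13863 = -5367)
h/1743 = -5367/1743 = -5367*1/1743 = -1789/581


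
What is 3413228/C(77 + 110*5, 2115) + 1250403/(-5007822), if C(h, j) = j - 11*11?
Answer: 2848390827639/1664266178 ≈ 1711.5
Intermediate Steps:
C(h, j) = -121 + j (C(h, j) = j - 121 = -121 + j)
3413228/C(77 + 110*5, 2115) + 1250403/(-5007822) = 3413228/(-121 + 2115) + 1250403/(-5007822) = 3413228/1994 + 1250403*(-1/5007822) = 3413228*(1/1994) - 416801/1669274 = 1706614/997 - 416801/1669274 = 2848390827639/1664266178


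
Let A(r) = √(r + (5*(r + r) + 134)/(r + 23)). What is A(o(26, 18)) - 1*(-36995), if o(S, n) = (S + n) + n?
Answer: 36995 + 2*√128010/85 ≈ 37003.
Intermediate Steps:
o(S, n) = S + 2*n
A(r) = √(r + (134 + 10*r)/(23 + r)) (A(r) = √(r + (5*(2*r) + 134)/(23 + r)) = √(r + (10*r + 134)/(23 + r)) = √(r + (134 + 10*r)/(23 + r)))
A(o(26, 18)) - 1*(-36995) = √((134 + (26 + 2*18)² + 33*(26 + 2*18))/(23 + (26 + 2*18))) - 1*(-36995) = √((134 + (26 + 36)² + 33*(26 + 36))/(23 + (26 + 36))) + 36995 = √((134 + 62² + 33*62)/(23 + 62)) + 36995 = √((134 + 3844 + 2046)/85) + 36995 = √((1/85)*6024) + 36995 = √(6024/85) + 36995 = 2*√128010/85 + 36995 = 36995 + 2*√128010/85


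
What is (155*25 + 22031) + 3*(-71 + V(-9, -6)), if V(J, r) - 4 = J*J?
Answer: 25948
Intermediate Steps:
V(J, r) = 4 + J**2 (V(J, r) = 4 + J*J = 4 + J**2)
(155*25 + 22031) + 3*(-71 + V(-9, -6)) = (155*25 + 22031) + 3*(-71 + (4 + (-9)**2)) = (3875 + 22031) + 3*(-71 + (4 + 81)) = 25906 + 3*(-71 + 85) = 25906 + 3*14 = 25906 + 42 = 25948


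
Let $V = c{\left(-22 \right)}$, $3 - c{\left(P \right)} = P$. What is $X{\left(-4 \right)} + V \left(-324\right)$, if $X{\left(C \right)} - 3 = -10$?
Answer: $-8107$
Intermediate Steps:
$c{\left(P \right)} = 3 - P$
$X{\left(C \right)} = -7$ ($X{\left(C \right)} = 3 - 10 = -7$)
$V = 25$ ($V = 3 - -22 = 3 + 22 = 25$)
$X{\left(-4 \right)} + V \left(-324\right) = -7 + 25 \left(-324\right) = -7 - 8100 = -8107$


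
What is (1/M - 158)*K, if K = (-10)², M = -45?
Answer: -142220/9 ≈ -15802.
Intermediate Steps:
K = 100
(1/M - 158)*K = (1/(-45) - 158)*100 = (-1/45 - 158)*100 = -7111/45*100 = -142220/9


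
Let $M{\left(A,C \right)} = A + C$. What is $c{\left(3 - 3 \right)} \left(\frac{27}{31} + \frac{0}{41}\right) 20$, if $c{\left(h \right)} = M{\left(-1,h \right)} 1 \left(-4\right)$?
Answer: $\frac{2160}{31} \approx 69.677$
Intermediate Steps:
$c{\left(h \right)} = 4 - 4 h$ ($c{\left(h \right)} = \left(-1 + h\right) 1 \left(-4\right) = \left(-1 + h\right) \left(-4\right) = 4 - 4 h$)
$c{\left(3 - 3 \right)} \left(\frac{27}{31} + \frac{0}{41}\right) 20 = \left(4 - 4 \left(3 - 3\right)\right) \left(\frac{27}{31} + \frac{0}{41}\right) 20 = \left(4 - 0\right) \left(27 \cdot \frac{1}{31} + 0 \cdot \frac{1}{41}\right) 20 = \left(4 + 0\right) \left(\frac{27}{31} + 0\right) 20 = 4 \cdot \frac{27}{31} \cdot 20 = \frac{108}{31} \cdot 20 = \frac{2160}{31}$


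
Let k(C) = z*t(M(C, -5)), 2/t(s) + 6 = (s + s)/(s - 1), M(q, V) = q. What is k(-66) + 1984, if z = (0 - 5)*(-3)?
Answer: 17789/9 ≈ 1976.6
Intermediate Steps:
t(s) = 2/(-6 + 2*s/(-1 + s)) (t(s) = 2/(-6 + (s + s)/(s - 1)) = 2/(-6 + (2*s)/(-1 + s)) = 2/(-6 + 2*s/(-1 + s)))
z = 15 (z = -5*(-3) = 15)
k(C) = 15*(1 - C)/(-3 + 2*C) (k(C) = 15*((1 - C)/(-3 + 2*C)) = 15*(1 - C)/(-3 + 2*C))
k(-66) + 1984 = 15*(1 - 1*(-66))/(-3 + 2*(-66)) + 1984 = 15*(1 + 66)/(-3 - 132) + 1984 = 15*67/(-135) + 1984 = 15*(-1/135)*67 + 1984 = -67/9 + 1984 = 17789/9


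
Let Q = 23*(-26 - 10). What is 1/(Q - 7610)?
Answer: -1/8438 ≈ -0.00011851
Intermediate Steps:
Q = -828 (Q = 23*(-36) = -828)
1/(Q - 7610) = 1/(-828 - 7610) = 1/(-8438) = -1/8438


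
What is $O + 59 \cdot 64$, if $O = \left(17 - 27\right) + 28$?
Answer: $3794$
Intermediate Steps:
$O = 18$ ($O = -10 + 28 = 18$)
$O + 59 \cdot 64 = 18 + 59 \cdot 64 = 18 + 3776 = 3794$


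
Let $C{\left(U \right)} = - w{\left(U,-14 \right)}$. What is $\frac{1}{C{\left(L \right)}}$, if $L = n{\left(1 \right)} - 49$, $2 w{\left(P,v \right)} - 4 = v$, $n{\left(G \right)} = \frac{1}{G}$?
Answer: $\frac{1}{5} \approx 0.2$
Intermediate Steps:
$w{\left(P,v \right)} = 2 + \frac{v}{2}$
$L = -48$ ($L = 1^{-1} - 49 = 1 - 49 = -48$)
$C{\left(U \right)} = 5$ ($C{\left(U \right)} = - (2 + \frac{1}{2} \left(-14\right)) = - (2 - 7) = \left(-1\right) \left(-5\right) = 5$)
$\frac{1}{C{\left(L \right)}} = \frac{1}{5}$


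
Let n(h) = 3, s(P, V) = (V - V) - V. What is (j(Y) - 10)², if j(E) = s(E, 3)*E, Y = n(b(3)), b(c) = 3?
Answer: 361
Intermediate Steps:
s(P, V) = -V (s(P, V) = 0 - V = -V)
Y = 3
j(E) = -3*E (j(E) = (-1*3)*E = -3*E)
(j(Y) - 10)² = (-3*3 - 10)² = (-9 - 10)² = (-19)² = 361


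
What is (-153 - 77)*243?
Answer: -55890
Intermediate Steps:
(-153 - 77)*243 = -230*243 = -55890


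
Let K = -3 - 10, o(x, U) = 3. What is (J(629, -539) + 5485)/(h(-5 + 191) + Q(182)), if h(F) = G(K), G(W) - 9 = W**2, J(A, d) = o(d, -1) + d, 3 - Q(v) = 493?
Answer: -4949/312 ≈ -15.862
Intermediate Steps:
Q(v) = -490 (Q(v) = 3 - 1*493 = 3 - 493 = -490)
J(A, d) = 3 + d
K = -13
G(W) = 9 + W**2
h(F) = 178 (h(F) = 9 + (-13)**2 = 9 + 169 = 178)
(J(629, -539) + 5485)/(h(-5 + 191) + Q(182)) = ((3 - 539) + 5485)/(178 - 490) = (-536 + 5485)/(-312) = 4949*(-1/312) = -4949/312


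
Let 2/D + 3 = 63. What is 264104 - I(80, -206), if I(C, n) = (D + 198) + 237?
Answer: 7910069/30 ≈ 2.6367e+5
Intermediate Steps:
D = 1/30 (D = 2/(-3 + 63) = 2/60 = 2*(1/60) = 1/30 ≈ 0.033333)
I(C, n) = 13051/30 (I(C, n) = (1/30 + 198) + 237 = 5941/30 + 237 = 13051/30)
264104 - I(80, -206) = 264104 - 1*13051/30 = 264104 - 13051/30 = 7910069/30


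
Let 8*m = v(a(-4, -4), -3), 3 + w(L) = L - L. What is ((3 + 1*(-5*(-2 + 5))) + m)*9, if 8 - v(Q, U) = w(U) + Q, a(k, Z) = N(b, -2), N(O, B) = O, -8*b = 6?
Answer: -3033/32 ≈ -94.781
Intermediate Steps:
b = -¾ (b = -⅛*6 = -¾ ≈ -0.75000)
w(L) = -3 (w(L) = -3 + (L - L) = -3 + 0 = -3)
a(k, Z) = -¾
v(Q, U) = 11 - Q (v(Q, U) = 8 - (-3 + Q) = 8 + (3 - Q) = 11 - Q)
m = 47/32 (m = (11 - 1*(-¾))/8 = (11 + ¾)/8 = (⅛)*(47/4) = 47/32 ≈ 1.4688)
((3 + 1*(-5*(-2 + 5))) + m)*9 = ((3 + 1*(-5*(-2 + 5))) + 47/32)*9 = ((3 + 1*(-5*3)) + 47/32)*9 = ((3 + 1*(-15)) + 47/32)*9 = ((3 - 15) + 47/32)*9 = (-12 + 47/32)*9 = -337/32*9 = -3033/32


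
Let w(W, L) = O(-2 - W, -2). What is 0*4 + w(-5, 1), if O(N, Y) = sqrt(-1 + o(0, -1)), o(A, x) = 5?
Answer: 2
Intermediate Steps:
O(N, Y) = 2 (O(N, Y) = sqrt(-1 + 5) = sqrt(4) = 2)
w(W, L) = 2
0*4 + w(-5, 1) = 0*4 + 2 = 0 + 2 = 2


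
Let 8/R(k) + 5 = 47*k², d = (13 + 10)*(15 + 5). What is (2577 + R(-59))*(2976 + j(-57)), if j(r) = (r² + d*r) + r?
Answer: -469665031268/9089 ≈ -5.1674e+7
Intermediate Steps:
d = 460 (d = 23*20 = 460)
R(k) = 8/(-5 + 47*k²)
j(r) = r² + 461*r (j(r) = (r² + 460*r) + r = r² + 461*r)
(2577 + R(-59))*(2976 + j(-57)) = (2577 + 8/(-5 + 47*(-59)²))*(2976 - 57*(461 - 57)) = (2577 + 8/(-5 + 47*3481))*(2976 - 57*404) = (2577 + 8/(-5 + 163607))*(2976 - 23028) = (2577 + 8/163602)*(-20052) = (2577 + 8*(1/163602))*(-20052) = (2577 + 4/81801)*(-20052) = (210801181/81801)*(-20052) = -469665031268/9089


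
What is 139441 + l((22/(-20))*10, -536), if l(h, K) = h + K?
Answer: 138894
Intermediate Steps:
l(h, K) = K + h
139441 + l((22/(-20))*10, -536) = 139441 + (-536 + (22/(-20))*10) = 139441 + (-536 + (22*(-1/20))*10) = 139441 + (-536 - 11/10*10) = 139441 + (-536 - 11) = 139441 - 547 = 138894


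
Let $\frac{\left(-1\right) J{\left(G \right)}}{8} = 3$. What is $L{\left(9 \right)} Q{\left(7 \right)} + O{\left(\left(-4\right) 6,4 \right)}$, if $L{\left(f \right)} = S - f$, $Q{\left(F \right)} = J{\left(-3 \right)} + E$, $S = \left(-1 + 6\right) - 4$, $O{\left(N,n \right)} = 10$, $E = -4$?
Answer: $234$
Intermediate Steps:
$J{\left(G \right)} = -24$ ($J{\left(G \right)} = \left(-8\right) 3 = -24$)
$S = 1$ ($S = 5 - 4 = 1$)
$Q{\left(F \right)} = -28$ ($Q{\left(F \right)} = -24 - 4 = -28$)
$L{\left(f \right)} = 1 - f$
$L{\left(9 \right)} Q{\left(7 \right)} + O{\left(\left(-4\right) 6,4 \right)} = \left(1 - 9\right) \left(-28\right) + 10 = \left(-8\right) \left(-28\right) + 10 = 224 + 10 = 234$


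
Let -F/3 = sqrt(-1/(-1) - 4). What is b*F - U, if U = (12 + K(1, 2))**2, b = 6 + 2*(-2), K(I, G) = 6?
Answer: -324 - 6*I*sqrt(3) ≈ -324.0 - 10.392*I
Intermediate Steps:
b = 2 (b = 6 - 4 = 2)
F = -3*I*sqrt(3) (F = -3*sqrt(-1/(-1) - 4) = -3*sqrt(-1*(-1) - 4) = -3*sqrt(1 - 4) = -3*I*sqrt(3) ≈ -5.1962*I)
U = 324 (U = (12 + 6)**2 = 18**2 = 324)
b*F - U = 2*(-3*I*sqrt(3)) - 1*324 = -6*I*sqrt(3) - 324 = -324 - 6*I*sqrt(3)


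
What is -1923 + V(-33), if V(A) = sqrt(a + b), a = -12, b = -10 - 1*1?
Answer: -1923 + I*sqrt(23) ≈ -1923.0 + 4.7958*I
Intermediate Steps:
b = -11 (b = -10 - 1 = -11)
V(A) = I*sqrt(23) (V(A) = sqrt(-12 - 11) = sqrt(-23) = I*sqrt(23))
-1923 + V(-33) = -1923 + I*sqrt(23)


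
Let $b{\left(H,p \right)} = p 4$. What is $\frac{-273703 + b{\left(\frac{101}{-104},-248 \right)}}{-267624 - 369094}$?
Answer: $\frac{274695}{636718} \approx 0.43142$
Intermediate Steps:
$b{\left(H,p \right)} = 4 p$
$\frac{-273703 + b{\left(\frac{101}{-104},-248 \right)}}{-267624 - 369094} = \frac{-273703 + 4 \left(-248\right)}{-267624 - 369094} = \frac{-273703 - 992}{-636718} = \left(-274695\right) \left(- \frac{1}{636718}\right) = \frac{274695}{636718}$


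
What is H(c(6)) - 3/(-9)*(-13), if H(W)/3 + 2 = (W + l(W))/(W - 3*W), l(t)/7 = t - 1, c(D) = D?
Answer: -247/12 ≈ -20.583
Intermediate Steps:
l(t) = -7 + 7*t (l(t) = 7*(t - 1) = 7*(-1 + t) = -7 + 7*t)
H(W) = -6 - 3*(-7 + 8*W)/(2*W) (H(W) = -6 + 3*((W + (-7 + 7*W))/(W - 3*W)) = -6 + 3*((-7 + 8*W)/((-2*W))) = -6 + 3*((-7 + 8*W)*(-1/(2*W))) = -6 + 3*(-(-7 + 8*W)/(2*W)) = -6 - 3*(-7 + 8*W)/(2*W))
H(c(6)) - 3/(-9)*(-13) = (-18 + (21/2)/6) - 3/(-9)*(-13) = (-18 + (21/2)*(⅙)) - 3*(-⅑)*(-13) = (-18 + 7/4) + (⅓)*(-13) = -65/4 - 13/3 = -247/12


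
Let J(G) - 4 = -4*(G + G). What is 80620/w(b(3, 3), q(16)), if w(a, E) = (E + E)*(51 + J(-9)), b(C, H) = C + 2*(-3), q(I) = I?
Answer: 20155/1016 ≈ 19.838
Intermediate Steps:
J(G) = 4 - 8*G (J(G) = 4 - 4*(G + G) = 4 - 8*G)
b(C, H) = -6 + C (b(C, H) = C - 6 = -6 + C)
w(a, E) = 254*E (w(a, E) = (E + E)*(51 + (4 - 8*(-9))) = (2*E)*(51 + (4 + 72)) = (2*E)*(51 + 76) = (2*E)*127 = 254*E)
80620/w(b(3, 3), q(16)) = 80620/((254*16)) = 80620/4064 = 80620*(1/4064) = 20155/1016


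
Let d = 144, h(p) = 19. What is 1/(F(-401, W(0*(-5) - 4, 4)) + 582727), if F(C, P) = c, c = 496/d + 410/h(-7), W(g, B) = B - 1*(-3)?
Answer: 171/99650596 ≈ 1.7160e-6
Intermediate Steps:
W(g, B) = 3 + B (W(g, B) = B + 3 = 3 + B)
c = 4279/171 (c = 496/144 + 410/19 = 496*(1/144) + 410*(1/19) = 31/9 + 410/19 = 4279/171 ≈ 25.023)
F(C, P) = 4279/171
1/(F(-401, W(0*(-5) - 4, 4)) + 582727) = 1/(4279/171 + 582727) = 1/(99650596/171) = 171/99650596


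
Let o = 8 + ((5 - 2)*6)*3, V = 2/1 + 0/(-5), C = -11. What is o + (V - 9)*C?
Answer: 139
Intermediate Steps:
V = 2 (V = 2*1 + 0*(-⅕) = 2 + 0 = 2)
o = 62 (o = 8 + (3*6)*3 = 8 + 18*3 = 8 + 54 = 62)
o + (V - 9)*C = 62 + (2 - 9)*(-11) = 62 - 7*(-11) = 62 + 77 = 139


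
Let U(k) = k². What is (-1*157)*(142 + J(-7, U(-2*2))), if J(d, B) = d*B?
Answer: -4710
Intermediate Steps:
J(d, B) = B*d
(-1*157)*(142 + J(-7, U(-2*2))) = (-1*157)*(142 + (-2*2)²*(-7)) = -157*(142 + (-4)²*(-7)) = -157*(142 + 16*(-7)) = -157*(142 - 112) = -157*30 = -4710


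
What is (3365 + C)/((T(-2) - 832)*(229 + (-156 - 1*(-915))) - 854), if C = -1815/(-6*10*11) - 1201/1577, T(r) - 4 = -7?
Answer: -21238963/5209360872 ≈ -0.0040771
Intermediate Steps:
T(r) = -3 (T(r) = 4 - 7 = -3)
C = 12543/6308 (C = -1815/((-60*11)) - 1201*1/1577 = -1815/(-660) - 1201/1577 = -1815*(-1/660) - 1201/1577 = 11/4 - 1201/1577 = 12543/6308 ≈ 1.9884)
(3365 + C)/((T(-2) - 832)*(229 + (-156 - 1*(-915))) - 854) = (3365 + 12543/6308)/((-3 - 832)*(229 + (-156 - 1*(-915))) - 854) = 21238963/(6308*(-835*(229 + (-156 + 915)) - 854)) = 21238963/(6308*(-835*(229 + 759) - 854)) = 21238963/(6308*(-835*988 - 854)) = 21238963/(6308*(-824980 - 854)) = (21238963/6308)/(-825834) = (21238963/6308)*(-1/825834) = -21238963/5209360872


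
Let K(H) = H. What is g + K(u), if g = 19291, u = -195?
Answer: 19096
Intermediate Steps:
g + K(u) = 19291 - 195 = 19096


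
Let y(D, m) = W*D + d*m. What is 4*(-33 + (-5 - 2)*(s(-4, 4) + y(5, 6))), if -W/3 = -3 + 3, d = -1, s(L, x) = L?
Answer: 148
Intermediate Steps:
W = 0 (W = -3*(-3 + 3) = -3*0 = 0)
y(D, m) = -m (y(D, m) = 0*D - m = 0 - m = -m)
4*(-33 + (-5 - 2)*(s(-4, 4) + y(5, 6))) = 4*(-33 + (-5 - 2)*(-4 - 1*6)) = 4*(-33 - 7*(-4 - 6)) = 4*(-33 - 7*(-10)) = 4*(-33 + 70) = 4*37 = 148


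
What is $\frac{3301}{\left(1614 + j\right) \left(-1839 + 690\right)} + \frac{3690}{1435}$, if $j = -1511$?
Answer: $\frac{2107139}{828429} \approx 2.5435$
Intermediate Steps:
$\frac{3301}{\left(1614 + j\right) \left(-1839 + 690\right)} + \frac{3690}{1435} = \frac{3301}{\left(1614 - 1511\right) \left(-1839 + 690\right)} + \frac{3690}{1435} = \frac{3301}{103 \left(-1149\right)} + 3690 \cdot \frac{1}{1435} = \frac{3301}{-118347} + \frac{18}{7} = 3301 \left(- \frac{1}{118347}\right) + \frac{18}{7} = - \frac{3301}{118347} + \frac{18}{7} = \frac{2107139}{828429}$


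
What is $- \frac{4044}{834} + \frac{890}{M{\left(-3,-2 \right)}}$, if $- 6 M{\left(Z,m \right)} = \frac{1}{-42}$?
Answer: $\frac{31174246}{139} \approx 2.2428 \cdot 10^{5}$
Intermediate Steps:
$M{\left(Z,m \right)} = \frac{1}{252}$ ($M{\left(Z,m \right)} = - \frac{1}{6 \left(-42\right)} = \left(- \frac{1}{6}\right) \left(- \frac{1}{42}\right) = \frac{1}{252}$)
$- \frac{4044}{834} + \frac{890}{M{\left(-3,-2 \right)}} = - \frac{4044}{834} + 890 \frac{1}{\frac{1}{252}} = \left(-4044\right) \frac{1}{834} + 890 \cdot 252 = - \frac{674}{139} + 224280 = \frac{31174246}{139}$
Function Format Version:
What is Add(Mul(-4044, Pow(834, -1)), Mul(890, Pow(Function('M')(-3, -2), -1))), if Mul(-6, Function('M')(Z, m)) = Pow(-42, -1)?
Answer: Rational(31174246, 139) ≈ 2.2428e+5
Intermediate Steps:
Function('M')(Z, m) = Rational(1, 252) (Function('M')(Z, m) = Mul(Rational(-1, 6), Pow(-42, -1)) = Mul(Rational(-1, 6), Rational(-1, 42)) = Rational(1, 252))
Add(Mul(-4044, Pow(834, -1)), Mul(890, Pow(Function('M')(-3, -2), -1))) = Add(Mul(-4044, Pow(834, -1)), Mul(890, Pow(Rational(1, 252), -1))) = Add(Mul(-4044, Rational(1, 834)), Mul(890, 252)) = Add(Rational(-674, 139), 224280) = Rational(31174246, 139)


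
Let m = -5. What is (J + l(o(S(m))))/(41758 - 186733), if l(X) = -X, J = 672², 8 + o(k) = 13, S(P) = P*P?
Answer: -451579/144975 ≈ -3.1149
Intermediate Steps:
S(P) = P²
o(k) = 5 (o(k) = -8 + 13 = 5)
J = 451584
(J + l(o(S(m))))/(41758 - 186733) = (451584 - 1*5)/(41758 - 186733) = (451584 - 5)/(-144975) = 451579*(-1/144975) = -451579/144975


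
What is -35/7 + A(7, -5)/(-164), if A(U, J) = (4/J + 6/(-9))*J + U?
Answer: -2503/492 ≈ -5.0874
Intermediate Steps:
A(U, J) = U + J*(-2/3 + 4/J) (A(U, J) = (4/J + 6*(-1/9))*J + U = (4/J - 2/3)*J + U = (-2/3 + 4/J)*J + U = J*(-2/3 + 4/J) + U = U + J*(-2/3 + 4/J))
-35/7 + A(7, -5)/(-164) = -35/7 + (4 + 7 - 2/3*(-5))/(-164) = -35*1/7 + (4 + 7 + 10/3)*(-1/164) = -5 + (43/3)*(-1/164) = -5 - 43/492 = -2503/492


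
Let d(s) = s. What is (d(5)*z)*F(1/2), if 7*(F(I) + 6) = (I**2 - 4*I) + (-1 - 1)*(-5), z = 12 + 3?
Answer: -10125/28 ≈ -361.61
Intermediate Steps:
z = 15
F(I) = -32/7 - 4*I/7 + I**2/7 (F(I) = -6 + ((I**2 - 4*I) + (-1 - 1)*(-5))/7 = -6 + ((I**2 - 4*I) - 2*(-5))/7 = -6 + ((I**2 - 4*I) + 10)/7 = -6 + (10 + I**2 - 4*I)/7 = -6 + (10/7 - 4*I/7 + I**2/7) = -32/7 - 4*I/7 + I**2/7)
(d(5)*z)*F(1/2) = (5*15)*(-32/7 - 4/7/2 + (1/2)**2/7) = 75*(-32/7 - 4/7*1/2 + (1/2)**2/7) = 75*(-32/7 - 2/7 + (1/7)*(1/4)) = 75*(-32/7 - 2/7 + 1/28) = 75*(-135/28) = -10125/28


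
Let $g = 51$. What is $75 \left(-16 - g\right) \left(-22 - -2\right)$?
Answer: $100500$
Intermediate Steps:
$75 \left(-16 - g\right) \left(-22 - -2\right) = 75 \left(-16 - 51\right) \left(-22 - -2\right) = 75 \left(-16 - 51\right) \left(-22 + 2\right) = 75 \left(-67\right) \left(-20\right) = \left(-5025\right) \left(-20\right) = 100500$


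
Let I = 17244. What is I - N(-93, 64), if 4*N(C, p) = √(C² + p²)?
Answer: 17244 - √12745/4 ≈ 17216.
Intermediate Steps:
N(C, p) = √(C² + p²)/4
I - N(-93, 64) = 17244 - √((-93)² + 64²)/4 = 17244 - √(8649 + 4096)/4 = 17244 - √12745/4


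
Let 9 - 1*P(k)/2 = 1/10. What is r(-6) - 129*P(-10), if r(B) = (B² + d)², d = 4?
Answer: -3481/5 ≈ -696.20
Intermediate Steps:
P(k) = 89/5 (P(k) = 18 - 2/10 = 18 - 2*⅒ = 18 - ⅕ = 89/5)
r(B) = (4 + B²)² (r(B) = (B² + 4)² = (4 + B²)²)
r(-6) - 129*P(-10) = (4 + (-6)²)² - 129*89/5 = (4 + 36)² - 11481/5 = 40² - 11481/5 = 1600 - 11481/5 = -3481/5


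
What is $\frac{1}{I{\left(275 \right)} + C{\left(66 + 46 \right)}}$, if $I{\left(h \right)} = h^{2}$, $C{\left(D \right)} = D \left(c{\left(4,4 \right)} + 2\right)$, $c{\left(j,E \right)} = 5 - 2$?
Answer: $\frac{1}{76185} \approx 1.3126 \cdot 10^{-5}$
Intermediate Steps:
$c{\left(j,E \right)} = 3$
$C{\left(D \right)} = 5 D$ ($C{\left(D \right)} = D \left(3 + 2\right) = D 5 = 5 D$)
$\frac{1}{I{\left(275 \right)} + C{\left(66 + 46 \right)}} = \frac{1}{275^{2} + 5 \left(66 + 46\right)} = \frac{1}{75625 + 5 \cdot 112} = \frac{1}{75625 + 560} = \frac{1}{76185}$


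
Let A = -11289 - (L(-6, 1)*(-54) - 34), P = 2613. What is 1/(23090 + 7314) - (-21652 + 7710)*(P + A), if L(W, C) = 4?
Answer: -3571718777967/30404 ≈ -1.1748e+8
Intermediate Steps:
A = -11039 (A = -11289 - (4*(-54) - 34) = -11289 - (-216 - 34) = -11289 - 1*(-250) = -11289 + 250 = -11039)
1/(23090 + 7314) - (-21652 + 7710)*(P + A) = 1/(23090 + 7314) - (-21652 + 7710)*(2613 - 11039) = 1/30404 - (-13942)*(-8426) = 1/30404 - 1*117475292 = 1/30404 - 117475292 = -3571718777967/30404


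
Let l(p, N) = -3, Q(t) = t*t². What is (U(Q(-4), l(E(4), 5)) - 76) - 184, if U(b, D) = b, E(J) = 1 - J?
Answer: -324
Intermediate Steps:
Q(t) = t³
(U(Q(-4), l(E(4), 5)) - 76) - 184 = ((-4)³ - 76) - 184 = (-64 - 76) - 184 = -140 - 184 = -324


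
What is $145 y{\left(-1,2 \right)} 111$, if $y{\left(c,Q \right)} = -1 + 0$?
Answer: $-16095$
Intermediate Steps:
$y{\left(c,Q \right)} = -1$
$145 y{\left(-1,2 \right)} 111 = 145 \left(-1\right) 111 = \left(-145\right) 111 = -16095$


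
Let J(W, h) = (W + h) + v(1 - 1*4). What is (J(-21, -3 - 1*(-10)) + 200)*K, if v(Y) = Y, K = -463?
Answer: -84729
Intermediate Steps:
J(W, h) = -3 + W + h (J(W, h) = (W + h) + (1 - 1*4) = (W + h) + (1 - 4) = (W + h) - 3 = -3 + W + h)
(J(-21, -3 - 1*(-10)) + 200)*K = ((-3 - 21 + (-3 - 1*(-10))) + 200)*(-463) = ((-3 - 21 + (-3 + 10)) + 200)*(-463) = ((-3 - 21 + 7) + 200)*(-463) = (-17 + 200)*(-463) = 183*(-463) = -84729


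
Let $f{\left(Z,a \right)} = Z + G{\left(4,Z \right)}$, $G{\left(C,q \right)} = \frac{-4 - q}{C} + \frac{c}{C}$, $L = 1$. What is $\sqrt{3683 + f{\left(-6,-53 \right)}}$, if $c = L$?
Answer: $\frac{\sqrt{14711}}{2} \approx 60.644$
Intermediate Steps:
$c = 1$
$G{\left(C,q \right)} = \frac{1}{C} + \frac{-4 - q}{C}$ ($G{\left(C,q \right)} = \frac{-4 - q}{C} + 1 \frac{1}{C} = \frac{-4 - q}{C} + \frac{1}{C} = \frac{1}{C} + \frac{-4 - q}{C}$)
$f{\left(Z,a \right)} = - \frac{3}{4} + \frac{3 Z}{4}$ ($f{\left(Z,a \right)} = Z + \frac{-3 - Z}{4} = Z - \left(\frac{3}{4} + \frac{Z}{4}\right) = - \frac{3}{4} + \frac{3 Z}{4}$)
$\sqrt{3683 + f{\left(-6,-53 \right)}} = \sqrt{3683 + \left(- \frac{3}{4} + \frac{3}{4} \left(-6\right)\right)} = \sqrt{3683 - \frac{21}{4}} = \sqrt{\frac{14711}{4}} = \frac{\sqrt{14711}}{2}$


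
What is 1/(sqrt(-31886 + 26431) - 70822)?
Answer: -70822/5015761139 - I*sqrt(5455)/5015761139 ≈ -1.412e-5 - 1.4725e-8*I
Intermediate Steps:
1/(sqrt(-31886 + 26431) - 70822) = 1/(sqrt(-5455) - 70822) = 1/(I*sqrt(5455) - 70822) = 1/(-70822 + I*sqrt(5455))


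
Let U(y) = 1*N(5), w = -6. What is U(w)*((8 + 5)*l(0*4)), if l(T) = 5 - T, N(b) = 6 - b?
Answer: 65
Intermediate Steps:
U(y) = 1 (U(y) = 1*(6 - 1*5) = 1*(6 - 5) = 1*1 = 1)
U(w)*((8 + 5)*l(0*4)) = 1*((8 + 5)*(5 - 0*4)) = 1*(13*(5 - 1*0)) = 1*(13*(5 + 0)) = 1*(13*5) = 1*65 = 65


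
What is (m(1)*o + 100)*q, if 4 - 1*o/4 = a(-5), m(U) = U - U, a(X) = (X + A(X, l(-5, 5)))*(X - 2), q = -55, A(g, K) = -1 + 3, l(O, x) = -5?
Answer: -5500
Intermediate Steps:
A(g, K) = 2
a(X) = (-2 + X)*(2 + X) (a(X) = (X + 2)*(X - 2) = (2 + X)*(-2 + X) = (-2 + X)*(2 + X))
m(U) = 0
o = -68 (o = 16 - 4*(-4 + (-5)²) = 16 - 4*(-4 + 25) = 16 - 4*21 = 16 - 84 = -68)
(m(1)*o + 100)*q = (0*(-68) + 100)*(-55) = (0 + 100)*(-55) = 100*(-55) = -5500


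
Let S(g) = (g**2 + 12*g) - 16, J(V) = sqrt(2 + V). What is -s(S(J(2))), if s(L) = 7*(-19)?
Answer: 133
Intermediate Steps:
S(g) = -16 + g**2 + 12*g
s(L) = -133
-s(S(J(2))) = -1*(-133) = 133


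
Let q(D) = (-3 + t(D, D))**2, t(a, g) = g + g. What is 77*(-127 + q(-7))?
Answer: 12474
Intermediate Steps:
t(a, g) = 2*g
q(D) = (-3 + 2*D)**2
77*(-127 + q(-7)) = 77*(-127 + (-3 + 2*(-7))**2) = 77*(-127 + (-3 - 14)**2) = 77*(-127 + (-17)**2) = 77*(-127 + 289) = 77*162 = 12474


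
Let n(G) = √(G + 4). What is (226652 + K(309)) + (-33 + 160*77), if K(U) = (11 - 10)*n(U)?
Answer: 238939 + √313 ≈ 2.3896e+5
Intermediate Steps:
n(G) = √(4 + G)
K(U) = √(4 + U) (K(U) = (11 - 10)*√(4 + U) = 1*√(4 + U) = √(4 + U))
(226652 + K(309)) + (-33 + 160*77) = (226652 + √(4 + 309)) + (-33 + 160*77) = (226652 + √313) + (-33 + 12320) = (226652 + √313) + 12287 = 238939 + √313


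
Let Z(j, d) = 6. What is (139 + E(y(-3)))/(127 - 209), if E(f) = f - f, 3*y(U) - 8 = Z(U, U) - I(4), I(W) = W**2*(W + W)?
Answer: -139/82 ≈ -1.6951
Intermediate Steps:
I(W) = 2*W**3 (I(W) = W**2*(2*W) = 2*W**3)
y(U) = -38 (y(U) = 8/3 + (6 - 2*4**3)/3 = 8/3 + (6 - 2*64)/3 = 8/3 + (6 - 1*128)/3 = 8/3 + (6 - 128)/3 = 8/3 + (1/3)*(-122) = 8/3 - 122/3 = -38)
E(f) = 0
(139 + E(y(-3)))/(127 - 209) = (139 + 0)/(127 - 209) = 139/(-82) = 139*(-1/82) = -139/82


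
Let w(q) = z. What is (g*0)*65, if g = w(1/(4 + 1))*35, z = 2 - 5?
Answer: 0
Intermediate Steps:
z = -3
w(q) = -3
g = -105 (g = -3*35 = -105)
(g*0)*65 = -105*0*65 = 0*65 = 0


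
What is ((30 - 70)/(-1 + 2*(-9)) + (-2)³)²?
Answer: 12544/361 ≈ 34.748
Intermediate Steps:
((30 - 70)/(-1 + 2*(-9)) + (-2)³)² = (-40/(-1 - 18) - 8)² = (-40/(-19) - 8)² = (-40*(-1/19) - 8)² = (40/19 - 8)² = (-112/19)² = 12544/361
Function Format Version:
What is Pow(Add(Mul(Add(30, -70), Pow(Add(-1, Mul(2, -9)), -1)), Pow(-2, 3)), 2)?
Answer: Rational(12544, 361) ≈ 34.748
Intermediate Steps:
Pow(Add(Mul(Add(30, -70), Pow(Add(-1, Mul(2, -9)), -1)), Pow(-2, 3)), 2) = Pow(Add(Mul(-40, Pow(Add(-1, -18), -1)), -8), 2) = Pow(Add(Mul(-40, Pow(-19, -1)), -8), 2) = Pow(Add(Mul(-40, Rational(-1, 19)), -8), 2) = Pow(Add(Rational(40, 19), -8), 2) = Pow(Rational(-112, 19), 2) = Rational(12544, 361)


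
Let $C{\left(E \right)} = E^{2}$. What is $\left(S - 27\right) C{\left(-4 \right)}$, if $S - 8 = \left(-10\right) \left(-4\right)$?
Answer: $336$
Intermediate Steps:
$S = 48$ ($S = 8 - -40 = 8 + 40 = 48$)
$\left(S - 27\right) C{\left(-4 \right)} = \left(48 - 27\right) \left(-4\right)^{2} = 21 \cdot 16 = 336$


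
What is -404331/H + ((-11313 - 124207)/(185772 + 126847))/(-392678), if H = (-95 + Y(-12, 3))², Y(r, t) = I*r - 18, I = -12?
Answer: -2256141311596001/5362319006291 ≈ -420.74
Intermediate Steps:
Y(r, t) = -18 - 12*r (Y(r, t) = -12*r - 18 = -18 - 12*r)
H = 961 (H = (-95 + (-18 - 12*(-12)))² = (-95 + (-18 + 144))² = (-95 + 126)² = 31² = 961)
-404331/H + ((-11313 - 124207)/(185772 + 126847))/(-392678) = -404331/961 + ((-11313 - 124207)/(185772 + 126847))/(-392678) = -404331*1/961 - 135520/312619*(-1/392678) = -404331/961 - 135520*1/312619*(-1/392678) = -404331/961 - 135520/312619*(-1/392678) = -404331/961 + 6160/5579936531 = -2256141311596001/5362319006291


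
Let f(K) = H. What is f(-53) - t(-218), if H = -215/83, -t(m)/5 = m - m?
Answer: -215/83 ≈ -2.5904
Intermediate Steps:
t(m) = 0 (t(m) = -5*(m - m) = -5*0 = 0)
H = -215/83 (H = -215*1/83 = -215/83 ≈ -2.5904)
f(K) = -215/83
f(-53) - t(-218) = -215/83 - 1*0 = -215/83 + 0 = -215/83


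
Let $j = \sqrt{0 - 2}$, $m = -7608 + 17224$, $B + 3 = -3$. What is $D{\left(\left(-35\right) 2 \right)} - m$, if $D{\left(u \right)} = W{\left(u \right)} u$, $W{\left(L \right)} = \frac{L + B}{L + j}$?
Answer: $- \frac{1250264}{129} - \frac{140 i \sqrt{2}}{129} \approx -9692.0 - 1.5348 i$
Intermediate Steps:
$B = -6$ ($B = -3 - 3 = -6$)
$m = 9616$
$j = i \sqrt{2}$ ($j = \sqrt{-2} = i \sqrt{2} \approx 1.4142 i$)
$W{\left(L \right)} = \frac{-6 + L}{L + i \sqrt{2}}$ ($W{\left(L \right)} = \frac{L - 6}{L + i \sqrt{2}} = \frac{-6 + L}{L + i \sqrt{2}}$)
$D{\left(u \right)} = \frac{u \left(-6 + u\right)}{u + i \sqrt{2}}$ ($D{\left(u \right)} = \frac{-6 + u}{u + i \sqrt{2}} u = \frac{u \left(-6 + u\right)}{u + i \sqrt{2}}$)
$D{\left(\left(-35\right) 2 \right)} - m = \frac{\left(-35\right) 2 \left(-6 - 70\right)}{\left(-35\right) 2 + i \sqrt{2}} - 9616 = - \frac{70 \left(-6 - 70\right)}{-70 + i \sqrt{2}} - 9616 = \left(-70\right) \frac{1}{-70 + i \sqrt{2}} \left(-76\right) - 9616 = \frac{5320}{-70 + i \sqrt{2}} - 9616 = -9616 + \frac{5320}{-70 + i \sqrt{2}}$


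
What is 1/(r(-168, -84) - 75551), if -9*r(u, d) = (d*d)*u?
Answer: 1/56161 ≈ 1.7806e-5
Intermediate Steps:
r(u, d) = -u*d²/9 (r(u, d) = -d*d*u/9 = -d²*u/9 = -u*d²/9)
1/(r(-168, -84) - 75551) = 1/(-⅑*(-168)*(-84)² - 75551) = 1/(-⅑*(-168)*7056 - 75551) = 1/(131712 - 75551) = 1/56161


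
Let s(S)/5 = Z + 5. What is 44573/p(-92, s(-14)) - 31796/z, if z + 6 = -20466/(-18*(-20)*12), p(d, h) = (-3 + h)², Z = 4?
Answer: 4525339727/1515276 ≈ 2986.5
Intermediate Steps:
s(S) = 45 (s(S) = 5*(4 + 5) = 5*9 = 45)
z = -859/80 (z = -6 - 20466/(-18*(-20)*12) = -6 - 20466/(360*12) = -6 - 20466/4320 = -6 - 20466*1/4320 = -6 - 379/80 = -859/80 ≈ -10.738)
44573/p(-92, s(-14)) - 31796/z = 44573/((-3 + 45)²) - 31796/(-859/80) = 44573/(42²) - 31796*(-80/859) = 44573/1764 + 2543680/859 = 4525339727/1515276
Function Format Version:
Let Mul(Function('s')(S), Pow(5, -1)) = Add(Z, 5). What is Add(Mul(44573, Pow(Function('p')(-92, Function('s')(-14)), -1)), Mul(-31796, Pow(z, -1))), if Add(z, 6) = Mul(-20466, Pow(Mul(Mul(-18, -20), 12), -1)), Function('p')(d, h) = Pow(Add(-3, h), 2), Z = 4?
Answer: Rational(4525339727, 1515276) ≈ 2986.5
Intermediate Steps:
Function('s')(S) = 45 (Function('s')(S) = Mul(5, Add(4, 5)) = Mul(5, 9) = 45)
z = Rational(-859, 80) (z = Add(-6, Mul(-20466, Pow(Mul(Mul(-18, -20), 12), -1))) = Add(-6, Mul(-20466, Pow(Mul(360, 12), -1))) = Add(-6, Mul(-20466, Pow(4320, -1))) = Add(-6, Mul(-20466, Rational(1, 4320))) = Add(-6, Rational(-379, 80)) = Rational(-859, 80) ≈ -10.738)
Add(Mul(44573, Pow(Function('p')(-92, Function('s')(-14)), -1)), Mul(-31796, Pow(z, -1))) = Add(Mul(44573, Pow(Pow(Add(-3, 45), 2), -1)), Mul(-31796, Pow(Rational(-859, 80), -1))) = Add(Mul(44573, Pow(Pow(42, 2), -1)), Mul(-31796, Rational(-80, 859))) = Add(Mul(44573, Pow(1764, -1)), Rational(2543680, 859)) = Add(Mul(44573, Rational(1, 1764)), Rational(2543680, 859)) = Add(Rational(44573, 1764), Rational(2543680, 859)) = Rational(4525339727, 1515276)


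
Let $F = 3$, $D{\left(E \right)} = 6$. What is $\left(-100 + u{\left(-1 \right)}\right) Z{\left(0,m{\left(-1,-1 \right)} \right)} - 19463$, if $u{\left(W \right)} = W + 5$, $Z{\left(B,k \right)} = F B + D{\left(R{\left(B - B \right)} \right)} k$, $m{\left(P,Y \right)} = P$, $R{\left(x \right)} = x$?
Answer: $-18887$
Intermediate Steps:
$Z{\left(B,k \right)} = 3 B + 6 k$
$u{\left(W \right)} = 5 + W$
$\left(-100 + u{\left(-1 \right)}\right) Z{\left(0,m{\left(-1,-1 \right)} \right)} - 19463 = \left(-100 + \left(5 - 1\right)\right) \left(3 \cdot 0 + 6 \left(-1\right)\right) - 19463 = \left(-100 + 4\right) \left(0 - 6\right) - 19463 = \left(-96\right) \left(-6\right) - 19463 = 576 - 19463 = -18887$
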